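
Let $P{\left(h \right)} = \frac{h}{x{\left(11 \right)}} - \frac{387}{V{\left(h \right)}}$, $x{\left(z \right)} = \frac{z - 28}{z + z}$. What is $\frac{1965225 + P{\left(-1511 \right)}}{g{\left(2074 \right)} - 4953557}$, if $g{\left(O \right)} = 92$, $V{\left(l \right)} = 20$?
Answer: $- \frac{668834761}{1684178100} \approx -0.39713$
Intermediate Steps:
$x{\left(z \right)} = \frac{-28 + z}{2 z}$
$P{\left(h \right)} = - \frac{387}{20} - \frac{22 h}{17}$ ($P{\left(h \right)} = \frac{h}{\frac{1}{2} \cdot \frac{1}{11} \left(-28 + 11\right)} - \frac{387}{20} = \frac{h}{\frac{1}{2} \cdot \frac{1}{11} \left(-17\right)} - \frac{387}{20} = \frac{h}{- \frac{17}{22}} - \frac{387}{20} = h \left(- \frac{22}{17}\right) - \frac{387}{20} = - \frac{22 h}{17} - \frac{387}{20} = - \frac{387}{20} - \frac{22 h}{17}$)
$\frac{1965225 + P{\left(-1511 \right)}}{g{\left(2074 \right)} - 4953557} = \frac{1965225 - - \frac{658261}{340}}{92 - 4953557} = \frac{1965225 + \left(- \frac{387}{20} + \frac{33242}{17}\right)}{-4953465} = \left(1965225 + \frac{658261}{340}\right) \left(- \frac{1}{4953465}\right) = \frac{668834761}{340} \left(- \frac{1}{4953465}\right) = - \frac{668834761}{1684178100}$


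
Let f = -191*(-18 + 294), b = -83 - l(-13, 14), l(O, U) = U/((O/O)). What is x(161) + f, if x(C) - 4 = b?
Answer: -52809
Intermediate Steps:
l(O, U) = U (l(O, U) = U/1 = U*1 = U)
b = -97 (b = -83 - 1*14 = -83 - 14 = -97)
x(C) = -93 (x(C) = 4 - 97 = -93)
f = -52716 (f = -191*276 = -52716)
x(161) + f = -93 - 52716 = -52809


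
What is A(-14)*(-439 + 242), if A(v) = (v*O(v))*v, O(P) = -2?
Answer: 77224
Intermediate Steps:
A(v) = -2*v² (A(v) = (v*(-2))*v = (-2*v)*v = -2*v²)
A(-14)*(-439 + 242) = (-2*(-14)²)*(-439 + 242) = -2*196*(-197) = -392*(-197) = 77224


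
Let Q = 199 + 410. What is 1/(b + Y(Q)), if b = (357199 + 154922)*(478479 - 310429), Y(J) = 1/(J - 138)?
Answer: 471/40535170937551 ≈ 1.1620e-11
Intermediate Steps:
Q = 609
Y(J) = 1/(-138 + J)
b = 86061934050 (b = 512121*168050 = 86061934050)
1/(b + Y(Q)) = 1/(86061934050 + 1/(-138 + 609)) = 1/(86061934050 + 1/471) = 1/(40535170937551/471) = 471/40535170937551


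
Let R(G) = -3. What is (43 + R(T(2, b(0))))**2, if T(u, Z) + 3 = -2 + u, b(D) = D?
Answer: 1600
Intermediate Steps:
T(u, Z) = -5 + u (T(u, Z) = -3 + (-2 + u) = -5 + u)
(43 + R(T(2, b(0))))**2 = (43 - 3)**2 = 40**2 = 1600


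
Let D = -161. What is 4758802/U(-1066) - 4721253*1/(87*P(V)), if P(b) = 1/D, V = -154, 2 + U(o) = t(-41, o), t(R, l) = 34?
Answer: 4122985205/464 ≈ 8.8857e+6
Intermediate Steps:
U(o) = 32 (U(o) = -2 + 34 = 32)
P(b) = -1/161 (P(b) = 1/(-161) = -1/161)
4758802/U(-1066) - 4721253*1/(87*P(V)) = 4758802/32 - 4721253/(87*(-1/161)) = 4758802*(1/32) - 4721253/(-87/161) = 2379401/16 - 4721253*(-161/87) = 2379401/16 + 253373911/29 = 4122985205/464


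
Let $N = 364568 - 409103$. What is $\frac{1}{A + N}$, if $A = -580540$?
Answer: $- \frac{1}{625075} \approx -1.5998 \cdot 10^{-6}$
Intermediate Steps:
$N = -44535$
$\frac{1}{A + N} = \frac{1}{-580540 - 44535} = \frac{1}{-625075} = - \frac{1}{625075}$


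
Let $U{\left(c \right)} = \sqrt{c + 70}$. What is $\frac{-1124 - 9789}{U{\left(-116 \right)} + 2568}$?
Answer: $- \frac{14012292}{3297335} + \frac{10913 i \sqrt{46}}{6594670} \approx -4.2496 + 0.011224 i$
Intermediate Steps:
$U{\left(c \right)} = \sqrt{70 + c}$
$\frac{-1124 - 9789}{U{\left(-116 \right)} + 2568} = \frac{-1124 - 9789}{\sqrt{70 - 116} + 2568} = - \frac{10913}{\sqrt{-46} + 2568} = - \frac{10913}{i \sqrt{46} + 2568} = - \frac{10913}{2568 + i \sqrt{46}}$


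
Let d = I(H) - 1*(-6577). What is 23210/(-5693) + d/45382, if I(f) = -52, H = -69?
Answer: -1016169395/258359726 ≈ -3.9332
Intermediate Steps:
d = 6525 (d = -52 - 1*(-6577) = -52 + 6577 = 6525)
23210/(-5693) + d/45382 = 23210/(-5693) + 6525/45382 = 23210*(-1/5693) + 6525*(1/45382) = -23210/5693 + 6525/45382 = -1016169395/258359726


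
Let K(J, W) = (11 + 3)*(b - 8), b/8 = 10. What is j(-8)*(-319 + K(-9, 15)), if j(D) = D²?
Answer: 44096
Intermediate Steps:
b = 80 (b = 8*10 = 80)
K(J, W) = 1008 (K(J, W) = (11 + 3)*(80 - 8) = 14*72 = 1008)
j(-8)*(-319 + K(-9, 15)) = (-8)²*(-319 + 1008) = 64*689 = 44096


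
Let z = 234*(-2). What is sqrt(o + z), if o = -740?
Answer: 2*I*sqrt(302) ≈ 34.756*I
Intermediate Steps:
z = -468
sqrt(o + z) = sqrt(-740 - 468) = sqrt(-1208) = 2*I*sqrt(302)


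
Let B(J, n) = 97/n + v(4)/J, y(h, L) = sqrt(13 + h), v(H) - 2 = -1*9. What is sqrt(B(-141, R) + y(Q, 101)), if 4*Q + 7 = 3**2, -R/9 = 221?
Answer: sqrt(3406936 + 5826047526*sqrt(6))/62322 ≈ 1.9171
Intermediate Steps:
v(H) = -7 (v(H) = 2 - 1*9 = 2 - 9 = -7)
R = -1989 (R = -9*221 = -1989)
Q = 1/2 (Q = -7/4 + (1/4)*3**2 = -7/4 + (1/4)*9 = -7/4 + 9/4 = 1/2 ≈ 0.50000)
B(J, n) = -7/J + 97/n (B(J, n) = 97/n - 7/J = -7/J + 97/n)
sqrt(B(-141, R) + y(Q, 101)) = sqrt((-7/(-141) + 97/(-1989)) + sqrt(13 + 1/2)) = sqrt((-7*(-1/141) + 97*(-1/1989)) + sqrt(27/2)) = sqrt((7/141 - 97/1989) + 3*sqrt(6)/2) = sqrt(82/93483 + 3*sqrt(6)/2)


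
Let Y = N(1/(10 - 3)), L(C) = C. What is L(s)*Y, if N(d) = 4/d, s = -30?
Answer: -840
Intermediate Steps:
Y = 28 (Y = 4/(1/(10 - 3)) = 4/(1/7) = 4*7 = 28)
L(s)*Y = -30*28 = -840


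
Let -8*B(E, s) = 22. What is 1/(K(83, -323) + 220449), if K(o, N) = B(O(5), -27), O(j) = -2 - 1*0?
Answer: 4/881785 ≈ 4.5363e-6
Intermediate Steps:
O(j) = -2 (O(j) = -2 + 0 = -2)
B(E, s) = -11/4 (B(E, s) = -1/8*22 = -11/4)
K(o, N) = -11/4
1/(K(83, -323) + 220449) = 1/(-11/4 + 220449) = 1/(881785/4) = 4/881785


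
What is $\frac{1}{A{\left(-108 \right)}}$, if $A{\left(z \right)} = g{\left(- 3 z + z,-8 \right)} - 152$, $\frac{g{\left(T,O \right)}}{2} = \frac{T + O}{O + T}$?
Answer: $- \frac{1}{150} \approx -0.0066667$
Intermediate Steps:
$g{\left(T,O \right)} = 2$ ($g{\left(T,O \right)} = 2 \frac{T + O}{O + T} = 2 \frac{O + T}{O + T} = 2 \cdot 1 = 2$)
$A{\left(z \right)} = -150$ ($A{\left(z \right)} = 2 - 152 = -150$)
$\frac{1}{A{\left(-108 \right)}} = \frac{1}{-150} = - \frac{1}{150}$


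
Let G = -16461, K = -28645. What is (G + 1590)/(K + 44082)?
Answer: -14871/15437 ≈ -0.96334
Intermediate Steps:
(G + 1590)/(K + 44082) = (-16461 + 1590)/(-28645 + 44082) = -14871/15437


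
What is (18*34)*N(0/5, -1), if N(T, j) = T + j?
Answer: -612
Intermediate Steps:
(18*34)*N(0/5, -1) = (18*34)*(0/5 - 1) = 612*(0*(⅕) - 1) = 612*(0 - 1) = 612*(-1) = -612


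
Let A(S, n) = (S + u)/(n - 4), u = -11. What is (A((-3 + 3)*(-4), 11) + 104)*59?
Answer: 42303/7 ≈ 6043.3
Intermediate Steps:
A(S, n) = (-11 + S)/(-4 + n) (A(S, n) = (S - 11)/(n - 4) = (-11 + S)/(-4 + n))
(A((-3 + 3)*(-4), 11) + 104)*59 = ((-11 + (-3 + 3)*(-4))/(-4 + 11) + 104)*59 = ((-11 + 0*(-4))/7 + 104)*59 = ((-11 + 0)/7 + 104)*59 = ((⅐)*(-11) + 104)*59 = (-11/7 + 104)*59 = (717/7)*59 = 42303/7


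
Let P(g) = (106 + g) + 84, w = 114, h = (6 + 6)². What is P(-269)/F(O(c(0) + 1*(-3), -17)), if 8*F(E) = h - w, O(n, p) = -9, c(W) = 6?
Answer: -316/15 ≈ -21.067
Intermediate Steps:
h = 144 (h = 12² = 144)
P(g) = 190 + g
F(E) = 15/4 (F(E) = (144 - 1*114)/8 = (144 - 114)/8 = (⅛)*30 = 15/4)
P(-269)/F(O(c(0) + 1*(-3), -17)) = (190 - 269)/(15/4) = -79*4/15 = -316/15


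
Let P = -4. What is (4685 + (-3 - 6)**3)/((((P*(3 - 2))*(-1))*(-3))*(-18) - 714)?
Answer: -1978/249 ≈ -7.9438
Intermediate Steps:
(4685 + (-3 - 6)**3)/((((P*(3 - 2))*(-1))*(-3))*(-18) - 714) = (4685 + (-3 - 6)**3)/(((-4*(3 - 2)*(-1))*(-3))*(-18) - 714) = (4685 + (-9)**3)/(((-4*1*(-1))*(-3))*(-18) - 714) = (4685 - 729)/((-4*(-1)*(-3))*(-18) - 714) = 3956/((4*(-3))*(-18) - 714) = 3956/(-12*(-18) - 714) = 3956/(216 - 714) = 3956/(-498) = 3956*(-1/498) = -1978/249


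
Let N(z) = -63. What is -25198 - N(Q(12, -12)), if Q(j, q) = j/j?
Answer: -25135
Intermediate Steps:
Q(j, q) = 1
-25198 - N(Q(12, -12)) = -25198 - 1*(-63) = -25198 + 63 = -25135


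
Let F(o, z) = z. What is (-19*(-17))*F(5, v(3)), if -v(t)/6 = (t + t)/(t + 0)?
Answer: -3876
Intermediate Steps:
v(t) = -12 (v(t) = -6*(t + t)/(t + 0) = -6*2*t/t = -6*2 = -12)
(-19*(-17))*F(5, v(3)) = -19*(-17)*(-12) = 323*(-12) = -3876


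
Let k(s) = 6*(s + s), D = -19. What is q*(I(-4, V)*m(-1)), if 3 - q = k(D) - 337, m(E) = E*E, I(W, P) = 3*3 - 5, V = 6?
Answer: 2272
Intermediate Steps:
I(W, P) = 4 (I(W, P) = 9 - 5 = 4)
k(s) = 12*s (k(s) = 6*(2*s) = 12*s)
m(E) = E²
q = 568 (q = 3 - (12*(-19) - 337) = 3 - (-228 - 337) = 3 - 1*(-565) = 3 + 565 = 568)
q*(I(-4, V)*m(-1)) = 568*(4*(-1)²) = 568*(4*1) = 568*4 = 2272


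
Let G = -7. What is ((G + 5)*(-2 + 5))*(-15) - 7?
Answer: 83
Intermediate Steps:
((G + 5)*(-2 + 5))*(-15) - 7 = ((-7 + 5)*(-2 + 5))*(-15) - 7 = -2*3*(-15) - 7 = -6*(-15) - 7 = 90 - 7 = 83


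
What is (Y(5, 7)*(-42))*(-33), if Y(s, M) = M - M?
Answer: 0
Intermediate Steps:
Y(s, M) = 0
(Y(5, 7)*(-42))*(-33) = (0*(-42))*(-33) = 0*(-33) = 0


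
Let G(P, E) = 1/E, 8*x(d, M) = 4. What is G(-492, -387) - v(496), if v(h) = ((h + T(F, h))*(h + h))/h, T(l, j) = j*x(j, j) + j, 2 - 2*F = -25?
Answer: -959761/387 ≈ -2480.0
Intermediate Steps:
x(d, M) = ½ (x(d, M) = (⅛)*4 = ½)
F = 27/2 (F = 1 - ½*(-25) = 1 + 25/2 = 27/2 ≈ 13.500)
T(l, j) = 3*j/2 (T(l, j) = j*(½) + j = j/2 + j = 3*j/2)
v(h) = 5*h (v(h) = ((h + 3*h/2)*(h + h))/h = ((5*h/2)*(2*h))/h = (5*h²)/h = 5*h)
G(-492, -387) - v(496) = 1/(-387) - 5*496 = -1/387 - 1*2480 = -1/387 - 2480 = -959761/387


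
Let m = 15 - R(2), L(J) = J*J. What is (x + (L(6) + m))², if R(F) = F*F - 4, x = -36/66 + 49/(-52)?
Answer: 802079041/327184 ≈ 2451.5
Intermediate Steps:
L(J) = J²
x = -851/572 (x = -36*1/66 + 49*(-1/52) = -6/11 - 49/52 = -851/572 ≈ -1.4878)
R(F) = -4 + F² (R(F) = F² - 4 = -4 + F²)
m = 15 (m = 15 - (-4 + 2²) = 15 - (-4 + 4) = 15 - 1*0 = 15 + 0 = 15)
(x + (L(6) + m))² = (-851/572 + (6² + 15))² = (-851/572 + (36 + 15))² = (-851/572 + 51)² = (28321/572)² = 802079041/327184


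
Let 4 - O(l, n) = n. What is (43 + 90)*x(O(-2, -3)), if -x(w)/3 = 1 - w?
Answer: 2394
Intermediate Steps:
O(l, n) = 4 - n
x(w) = -3 + 3*w (x(w) = -3*(1 - w) = -3 + 3*w)
(43 + 90)*x(O(-2, -3)) = (43 + 90)*(-3 + 3*(4 - 1*(-3))) = 133*(-3 + 3*(4 + 3)) = 133*(-3 + 3*7) = 133*(-3 + 21) = 133*18 = 2394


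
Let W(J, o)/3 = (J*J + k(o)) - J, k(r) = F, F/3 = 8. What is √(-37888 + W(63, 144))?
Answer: I*√26098 ≈ 161.55*I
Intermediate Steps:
F = 24 (F = 3*8 = 24)
k(r) = 24
W(J, o) = 72 - 3*J + 3*J² (W(J, o) = 3*((J*J + 24) - J) = 3*((J² + 24) - J) = 3*((24 + J²) - J) = 3*(24 + J² - J) = 72 - 3*J + 3*J²)
√(-37888 + W(63, 144)) = √(-37888 + (72 - 3*63 + 3*63²)) = √(-37888 + (72 - 189 + 3*3969)) = √(-37888 + (72 - 189 + 11907)) = √(-37888 + 11790) = √(-26098) = I*√26098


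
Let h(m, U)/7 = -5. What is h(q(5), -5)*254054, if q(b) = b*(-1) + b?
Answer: -8891890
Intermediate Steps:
q(b) = 0 (q(b) = -b + b = 0)
h(m, U) = -35 (h(m, U) = 7*(-5) = -35)
h(q(5), -5)*254054 = -35*254054 = -8891890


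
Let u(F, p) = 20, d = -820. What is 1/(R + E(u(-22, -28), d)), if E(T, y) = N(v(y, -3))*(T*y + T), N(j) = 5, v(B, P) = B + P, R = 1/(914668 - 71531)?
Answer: -843137/69052920299 ≈ -1.2210e-5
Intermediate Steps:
R = 1/843137 ≈ 1.1860e-6
E(T, y) = 5*T + 5*T*y (E(T, y) = 5*(T*y + T) = 5*(T + T*y) = 5*T + 5*T*y)
1/(R + E(u(-22, -28), d)) = 1/(1/843137 + 5*20*(1 - 820)) = 1/(1/843137 + 5*20*(-819)) = 1/(1/843137 - 81900) = 1/(-69052920299/843137) = -843137/69052920299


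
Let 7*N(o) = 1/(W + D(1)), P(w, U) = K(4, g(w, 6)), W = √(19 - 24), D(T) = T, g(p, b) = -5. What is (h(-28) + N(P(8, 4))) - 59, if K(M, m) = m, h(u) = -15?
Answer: (-74*√5 + 517*I/7)/(√5 - I) ≈ -73.976 - 0.05324*I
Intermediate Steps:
W = I*√5 (W = √(-5) = I*√5 ≈ 2.2361*I)
P(w, U) = -5
N(o) = 1/(7*(1 + I*√5)) (N(o) = 1/(7*(I*√5 + 1)) = 1/(7*(1 + I*√5)))
(h(-28) + N(P(8, 4))) - 59 = (-15 + (1/42 - I*√5/42)) - 59 = (-629/42 - I*√5/42) - 59 = -3107/42 - I*√5/42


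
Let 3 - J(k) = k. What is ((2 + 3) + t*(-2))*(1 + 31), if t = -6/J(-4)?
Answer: 1504/7 ≈ 214.86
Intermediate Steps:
J(k) = 3 - k
t = -6/7 (t = -6/(3 - 1*(-4)) = -6/(3 + 4) = -6/7 ≈ -0.85714)
((2 + 3) + t*(-2))*(1 + 31) = ((2 + 3) - 6/7*(-2))*(1 + 31) = (5 + 12/7)*32 = (47/7)*32 = 1504/7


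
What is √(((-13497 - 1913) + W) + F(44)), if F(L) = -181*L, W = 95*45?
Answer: I*√19099 ≈ 138.2*I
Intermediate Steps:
W = 4275
√(((-13497 - 1913) + W) + F(44)) = √(((-13497 - 1913) + 4275) - 181*44) = √((-15410 + 4275) - 7964) = √(-11135 - 7964) = √(-19099) = I*√19099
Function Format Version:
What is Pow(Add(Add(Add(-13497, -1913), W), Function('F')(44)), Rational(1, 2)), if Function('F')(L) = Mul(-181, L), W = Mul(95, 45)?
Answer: Mul(I, Pow(19099, Rational(1, 2))) ≈ Mul(138.20, I)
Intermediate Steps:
W = 4275
Pow(Add(Add(Add(-13497, -1913), W), Function('F')(44)), Rational(1, 2)) = Pow(Add(Add(Add(-13497, -1913), 4275), Mul(-181, 44)), Rational(1, 2)) = Pow(Add(Add(-15410, 4275), -7964), Rational(1, 2)) = Pow(Add(-11135, -7964), Rational(1, 2)) = Pow(-19099, Rational(1, 2)) = Mul(I, Pow(19099, Rational(1, 2)))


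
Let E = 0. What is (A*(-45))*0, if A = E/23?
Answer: 0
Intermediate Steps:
A = 0 (A = 0/23 = 0*(1/23) = 0)
(A*(-45))*0 = (0*(-45))*0 = 0*0 = 0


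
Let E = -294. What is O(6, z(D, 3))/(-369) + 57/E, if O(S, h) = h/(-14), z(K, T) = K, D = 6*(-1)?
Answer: -2351/12054 ≈ -0.19504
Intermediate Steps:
D = -6
O(S, h) = -h/14 (O(S, h) = h*(-1/14) = -h/14)
O(6, z(D, 3))/(-369) + 57/E = -1/14*(-6)/(-369) + 57/(-294) = (3/7)*(-1/369) + 57*(-1/294) = -1/861 - 19/98 = -2351/12054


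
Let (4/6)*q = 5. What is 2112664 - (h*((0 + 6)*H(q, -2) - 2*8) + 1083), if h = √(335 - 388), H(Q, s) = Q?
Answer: 2111581 - 29*I*√53 ≈ 2.1116e+6 - 211.12*I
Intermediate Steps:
q = 15/2 (q = (3/2)*5 = 15/2 ≈ 7.5000)
h = I*√53 (h = √(-53) = I*√53 ≈ 7.2801*I)
2112664 - (h*((0 + 6)*H(q, -2) - 2*8) + 1083) = 2112664 - ((I*√53)*((0 + 6)*(15/2) - 2*8) + 1083) = 2112664 - ((I*√53)*(6*(15/2) - 16) + 1083) = 2112664 - ((I*√53)*(45 - 16) + 1083) = 2112664 - ((I*√53)*29 + 1083) = 2112664 - (29*I*√53 + 1083) = 2112664 - (1083 + 29*I*√53) = 2112664 + (-1083 - 29*I*√53) = 2111581 - 29*I*√53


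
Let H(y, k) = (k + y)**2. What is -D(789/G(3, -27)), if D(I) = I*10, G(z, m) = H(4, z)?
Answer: -7890/49 ≈ -161.02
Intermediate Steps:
G(z, m) = (4 + z)**2 (G(z, m) = (z + 4)**2 = (4 + z)**2)
D(I) = 10*I
-D(789/G(3, -27)) = -10*789/((4 + 3)**2) = -10*789/(7**2) = -10*789/49 = -1*7890/49 = -7890/49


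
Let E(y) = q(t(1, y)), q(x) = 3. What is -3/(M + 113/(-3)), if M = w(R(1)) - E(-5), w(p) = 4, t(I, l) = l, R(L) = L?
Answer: 9/110 ≈ 0.081818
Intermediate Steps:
E(y) = 3
M = 1 (M = 4 - 1*3 = 4 - 3 = 1)
-3/(M + 113/(-3)) = -3/(1 + 113/(-3)) = -3/(1 + 113*(-⅓)) = -3/(1 - 113/3) = -3/(-110/3) = -3*(-3/110) = 9/110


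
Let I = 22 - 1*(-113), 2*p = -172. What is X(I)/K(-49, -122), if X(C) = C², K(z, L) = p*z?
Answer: 18225/4214 ≈ 4.3249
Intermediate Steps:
p = -86 (p = (½)*(-172) = -86)
K(z, L) = -86*z
I = 135 (I = 22 + 113 = 135)
X(I)/K(-49, -122) = 135²/((-86*(-49))) = 18225/4214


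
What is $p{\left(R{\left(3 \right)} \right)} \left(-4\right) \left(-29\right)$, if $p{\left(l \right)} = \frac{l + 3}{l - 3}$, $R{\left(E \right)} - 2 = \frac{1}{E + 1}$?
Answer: $-812$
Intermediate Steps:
$R{\left(E \right)} = 2 + \frac{1}{1 + E}$ ($R{\left(E \right)} = 2 + \frac{1}{E + 1} = 2 + \frac{1}{1 + E}$)
$p{\left(l \right)} = \frac{3 + l}{-3 + l}$
$p{\left(R{\left(3 \right)} \right)} \left(-4\right) \left(-29\right) = \frac{3 + \frac{3 + 2 \cdot 3}{1 + 3}}{-3 + \frac{3 + 2 \cdot 3}{1 + 3}} \left(-4\right) \left(-29\right) = \frac{3 + \frac{3 + 6}{4}}{-3 + \frac{3 + 6}{4}} \left(-4\right) \left(-29\right) = \frac{3 + \frac{1}{4} \cdot 9}{-3 + \frac{1}{4} \cdot 9} \left(-4\right) \left(-29\right) = \frac{3 + \frac{9}{4}}{-3 + \frac{9}{4}} \left(-4\right) \left(-29\right) = \frac{1}{- \frac{3}{4}} \cdot \frac{21}{4} \left(-4\right) \left(-29\right) = \left(- \frac{4}{3}\right) \frac{21}{4} \left(-4\right) \left(-29\right) = \left(-7\right) \left(-4\right) \left(-29\right) = 28 \left(-29\right) = -812$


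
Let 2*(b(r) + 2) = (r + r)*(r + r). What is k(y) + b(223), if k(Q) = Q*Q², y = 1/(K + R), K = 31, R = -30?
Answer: 99457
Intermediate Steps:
y = 1 (y = 1/(31 - 30) = 1/1 = 1)
k(Q) = Q³
b(r) = -2 + 2*r² (b(r) = -2 + ((r + r)*(r + r))/2 = -2 + ((2*r)*(2*r))/2 = -2 + (4*r²)/2 = -2 + 2*r²)
k(y) + b(223) = 1³ + (-2 + 2*223²) = 1 + (-2 + 2*49729) = 1 + (-2 + 99458) = 1 + 99456 = 99457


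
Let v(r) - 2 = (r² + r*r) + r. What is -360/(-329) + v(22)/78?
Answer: 177224/12831 ≈ 13.812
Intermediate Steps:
v(r) = 2 + r + 2*r² (v(r) = 2 + ((r² + r*r) + r) = 2 + ((r² + r²) + r) = 2 + (2*r² + r) = 2 + (r + 2*r²) = 2 + r + 2*r²)
-360/(-329) + v(22)/78 = -360/(-329) + (2 + 22 + 2*22²)/78 = -360*(-1/329) + (2 + 22 + 2*484)*(1/78) = 360/329 + (2 + 22 + 968)*(1/78) = 360/329 + 992*(1/78) = 360/329 + 496/39 = 177224/12831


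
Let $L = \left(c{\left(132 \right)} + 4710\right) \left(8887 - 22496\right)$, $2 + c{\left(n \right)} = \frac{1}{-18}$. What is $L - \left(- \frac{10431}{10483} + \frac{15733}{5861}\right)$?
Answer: $- \frac{70857751539394345}{1105935534} \approx -6.407 \cdot 10^{7}$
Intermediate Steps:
$c{\left(n \right)} = - \frac{37}{18}$ ($c{\left(n \right)} = -2 + \frac{1}{-18} = -2 - \frac{1}{18} = - \frac{37}{18}$)
$L = - \frac{1153267487}{18}$ ($L = \left(- \frac{37}{18} + 4710\right) \left(8887 - 22496\right) = \frac{84743}{18} \left(-13609\right) = - \frac{1153267487}{18} \approx -6.407 \cdot 10^{7}$)
$L - \left(- \frac{10431}{10483} + \frac{15733}{5861}\right) = - \frac{1153267487}{18} - \left(- \frac{10431}{10483} + \frac{15733}{5861}\right) = - \frac{1153267487}{18} - \frac{103792948}{61440863} = - \frac{70857751539394345}{1105935534}$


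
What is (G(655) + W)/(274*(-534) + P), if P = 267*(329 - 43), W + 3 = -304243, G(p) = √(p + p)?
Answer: 152123/34977 - √1310/69954 ≈ 4.3487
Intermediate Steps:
G(p) = √2*√p (G(p) = √(2*p) = √2*√p)
W = -304246 (W = -3 - 304243 = -304246)
P = 76362 (P = 267*286 = 76362)
(G(655) + W)/(274*(-534) + P) = (√2*√655 - 304246)/(274*(-534) + 76362) = (√1310 - 304246)/(-146316 + 76362) = (-304246 + √1310)/(-69954) = (-304246 + √1310)*(-1/69954) = 152123/34977 - √1310/69954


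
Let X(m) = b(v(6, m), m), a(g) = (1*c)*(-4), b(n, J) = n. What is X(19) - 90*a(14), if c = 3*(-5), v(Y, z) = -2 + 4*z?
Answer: -5326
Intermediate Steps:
c = -15
a(g) = 60 (a(g) = (1*(-15))*(-4) = -15*(-4) = 60)
X(m) = -2 + 4*m
X(19) - 90*a(14) = (-2 + 4*19) - 90*60 = (-2 + 76) - 5400 = 74 - 5400 = -5326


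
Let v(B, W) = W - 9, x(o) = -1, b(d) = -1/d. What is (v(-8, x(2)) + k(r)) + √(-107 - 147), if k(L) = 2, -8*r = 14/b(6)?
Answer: -8 + I*√254 ≈ -8.0 + 15.937*I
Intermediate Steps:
r = 21/2 (r = -7/(4*((-1/6))) = -7/(4*((-1*⅙))) = -7/(4*(-⅙)) = -7*(-6)/4 = -⅛*(-84) = 21/2 ≈ 10.500)
v(B, W) = -9 + W
(v(-8, x(2)) + k(r)) + √(-107 - 147) = ((-9 - 1) + 2) + √(-107 - 147) = (-10 + 2) + √(-254) = -8 + I*√254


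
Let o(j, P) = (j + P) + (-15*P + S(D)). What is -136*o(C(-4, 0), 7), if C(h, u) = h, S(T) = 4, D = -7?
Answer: 13328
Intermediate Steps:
o(j, P) = 4 + j - 14*P (o(j, P) = (j + P) + (-15*P + 4) = (P + j) + (4 - 15*P) = 4 + j - 14*P)
-136*o(C(-4, 0), 7) = -136*(4 - 4 - 14*7) = -136*(4 - 4 - 98) = -136*(-98) = 13328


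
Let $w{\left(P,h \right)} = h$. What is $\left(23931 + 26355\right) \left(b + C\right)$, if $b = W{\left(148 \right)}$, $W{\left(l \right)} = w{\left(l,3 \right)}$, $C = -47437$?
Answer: $-2385266124$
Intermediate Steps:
$W{\left(l \right)} = 3$
$b = 3$
$\left(23931 + 26355\right) \left(b + C\right) = \left(23931 + 26355\right) \left(3 - 47437\right) = 50286 \left(-47434\right) = -2385266124$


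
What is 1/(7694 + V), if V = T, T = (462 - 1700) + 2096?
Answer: 1/8552 ≈ 0.00011693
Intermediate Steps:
T = 858 (T = -1238 + 2096 = 858)
V = 858
1/(7694 + V) = 1/(7694 + 858) = 1/8552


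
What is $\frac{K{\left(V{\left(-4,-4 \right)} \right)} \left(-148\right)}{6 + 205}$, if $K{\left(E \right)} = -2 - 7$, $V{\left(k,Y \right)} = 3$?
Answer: $\frac{1332}{211} \approx 6.3128$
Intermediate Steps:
$K{\left(E \right)} = -9$
$\frac{K{\left(V{\left(-4,-4 \right)} \right)} \left(-148\right)}{6 + 205} = \frac{\left(-9\right) \left(-148\right)}{6 + 205} = \frac{1332}{211}$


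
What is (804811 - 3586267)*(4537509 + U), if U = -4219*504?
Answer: -6706460349648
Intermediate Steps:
U = -2126376
(804811 - 3586267)*(4537509 + U) = (804811 - 3586267)*(4537509 - 2126376) = -2781456*2411133 = -6706460349648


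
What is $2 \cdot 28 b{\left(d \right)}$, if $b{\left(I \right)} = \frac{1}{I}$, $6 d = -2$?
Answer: $-168$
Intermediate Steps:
$d = - \frac{1}{3}$ ($d = \frac{1}{6} \left(-2\right) = - \frac{1}{3} \approx -0.33333$)
$2 \cdot 28 b{\left(d \right)} = \frac{2 \cdot 28}{- \frac{1}{3}} = 56 \left(-3\right) = -168$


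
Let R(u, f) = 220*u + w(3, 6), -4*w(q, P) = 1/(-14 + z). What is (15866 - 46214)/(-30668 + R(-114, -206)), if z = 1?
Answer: 1578096/2898895 ≈ 0.54438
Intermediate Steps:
w(q, P) = 1/52 (w(q, P) = -1/(4*(-14 + 1)) = -1/4/(-13) = -1/4*(-1/13) = 1/52)
R(u, f) = 1/52 + 220*u (R(u, f) = 220*u + 1/52 = 1/52 + 220*u)
(15866 - 46214)/(-30668 + R(-114, -206)) = (15866 - 46214)/(-30668 + (1/52 + 220*(-114))) = -30348/(-30668 + (1/52 - 25080)) = -30348/(-30668 - 1304159/52) = -30348/(-2898895/52) = -30348*(-52/2898895) = 1578096/2898895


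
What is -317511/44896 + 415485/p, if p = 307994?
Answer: -39568934187/6913849312 ≈ -5.7231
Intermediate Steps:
-317511/44896 + 415485/p = -317511/44896 + 415485/307994 = -39568934187/6913849312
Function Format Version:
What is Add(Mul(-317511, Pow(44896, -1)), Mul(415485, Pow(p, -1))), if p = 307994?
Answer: Rational(-39568934187, 6913849312) ≈ -5.7231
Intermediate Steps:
Add(Mul(-317511, Pow(44896, -1)), Mul(415485, Pow(p, -1))) = Add(Mul(-317511, Pow(44896, -1)), Mul(415485, Pow(307994, -1))) = Add(Mul(-317511, Rational(1, 44896)), Mul(415485, Rational(1, 307994))) = Add(Rational(-317511, 44896), Rational(415485, 307994)) = Rational(-39568934187, 6913849312)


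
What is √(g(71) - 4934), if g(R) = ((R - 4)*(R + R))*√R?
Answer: √(-4934 + 9514*√71) ≈ 274.29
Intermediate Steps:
g(R) = 2*R^(3/2)*(-4 + R) (g(R) = ((-4 + R)*(2*R))*√R = (2*R*(-4 + R))*√R = 2*R^(3/2)*(-4 + R))
√(g(71) - 4934) = √(2*71^(3/2)*(-4 + 71) - 4934) = √(2*(71*√71)*67 - 4934) = √(9514*√71 - 4934) = √(-4934 + 9514*√71)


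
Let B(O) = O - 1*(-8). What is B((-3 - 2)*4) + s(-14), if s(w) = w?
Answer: -26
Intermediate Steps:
B(O) = 8 + O (B(O) = O + 8 = 8 + O)
B((-3 - 2)*4) + s(-14) = (8 + (-3 - 2)*4) - 14 = (8 - 5*4) - 14 = (8 - 20) - 14 = -12 - 14 = -26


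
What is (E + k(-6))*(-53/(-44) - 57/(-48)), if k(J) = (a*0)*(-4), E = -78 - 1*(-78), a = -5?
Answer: 0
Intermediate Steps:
E = 0 (E = -78 + 78 = 0)
k(J) = 0 (k(J) = -5*0*(-4) = 0*(-4) = 0)
(E + k(-6))*(-53/(-44) - 57/(-48)) = (0 + 0)*(-53/(-44) - 57/(-48)) = 0*(-53*(-1/44) - 57*(-1/48)) = 0*(53/44 + 19/16) = 0*(421/176) = 0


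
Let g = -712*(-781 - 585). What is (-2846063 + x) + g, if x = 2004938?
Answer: 131467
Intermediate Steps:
g = 972592 (g = -712*(-1366) = 972592)
(-2846063 + x) + g = (-2846063 + 2004938) + 972592 = -841125 + 972592 = 131467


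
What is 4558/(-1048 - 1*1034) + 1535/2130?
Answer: -72363/49274 ≈ -1.4686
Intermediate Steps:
4558/(-1048 - 1*1034) + 1535/2130 = 4558/(-1048 - 1034) + 1535*(1/2130) = 4558/(-2082) + 307/426 = 4558*(-1/2082) + 307/426 = -2279/1041 + 307/426 = -72363/49274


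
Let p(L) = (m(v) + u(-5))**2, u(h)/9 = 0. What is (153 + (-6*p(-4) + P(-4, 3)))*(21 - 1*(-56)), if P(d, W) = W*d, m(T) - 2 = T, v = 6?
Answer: -18711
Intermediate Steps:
m(T) = 2 + T
u(h) = 0 (u(h) = 9*0 = 0)
p(L) = 64 (p(L) = ((2 + 6) + 0)**2 = (8 + 0)**2 = 8**2 = 64)
(153 + (-6*p(-4) + P(-4, 3)))*(21 - 1*(-56)) = (153 + (-6*64 + 3*(-4)))*(21 - 1*(-56)) = (153 + (-384 - 12))*(21 + 56) = (153 - 396)*77 = -243*77 = -18711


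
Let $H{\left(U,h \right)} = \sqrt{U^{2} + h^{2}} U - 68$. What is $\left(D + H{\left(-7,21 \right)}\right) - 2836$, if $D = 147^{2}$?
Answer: $18705 - 49 \sqrt{10} \approx 18550.0$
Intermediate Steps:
$H{\left(U,h \right)} = -68 + U \sqrt{U^{2} + h^{2}}$ ($H{\left(U,h \right)} = U \sqrt{U^{2} + h^{2}} - 68 = -68 + U \sqrt{U^{2} + h^{2}}$)
$D = 21609$
$\left(D + H{\left(-7,21 \right)}\right) - 2836 = \left(21609 - \left(68 + 7 \sqrt{\left(-7\right)^{2} + 21^{2}}\right)\right) - 2836 = \left(21609 - \left(68 + 7 \sqrt{49 + 441}\right)\right) - 2836 = \left(21609 - \left(68 + 7 \sqrt{490}\right)\right) - 2836 = \left(21609 - \left(68 + 7 \cdot 7 \sqrt{10}\right)\right) - 2836 = \left(21609 - \left(68 + 49 \sqrt{10}\right)\right) - 2836 = \left(21541 - 49 \sqrt{10}\right) - 2836 = 18705 - 49 \sqrt{10}$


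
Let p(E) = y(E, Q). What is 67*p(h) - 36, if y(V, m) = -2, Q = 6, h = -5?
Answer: -170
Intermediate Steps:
p(E) = -2
67*p(h) - 36 = 67*(-2) - 36 = -134 - 36 = -170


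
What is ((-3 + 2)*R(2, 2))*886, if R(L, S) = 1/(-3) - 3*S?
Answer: 16834/3 ≈ 5611.3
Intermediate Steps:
R(L, S) = -⅓ - 3*S
((-3 + 2)*R(2, 2))*886 = ((-3 + 2)*(-⅓ - 3*2))*886 = -(-⅓ - 6)*886 = -1*(-19/3)*886 = (19/3)*886 = 16834/3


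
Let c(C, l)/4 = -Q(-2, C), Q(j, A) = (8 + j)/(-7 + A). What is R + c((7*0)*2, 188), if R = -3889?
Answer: -27199/7 ≈ -3885.6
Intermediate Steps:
Q(j, A) = (8 + j)/(-7 + A)
c(C, l) = -24/(-7 + C) (c(C, l) = 4*(-(8 - 2)/(-7 + C)) = 4*(-6/(-7 + C)) = -24/(-7 + C))
R + c((7*0)*2, 188) = -3889 - 24/(-7 + (7*0)*2) = -3889 - 24/(-7 + 0*2) = -3889 - 24/(-7 + 0) = -3889 - 24/(-7) = -3889 - 24*(-1/7) = -3889 + 24/7 = -27199/7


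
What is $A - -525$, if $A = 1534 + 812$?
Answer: $2871$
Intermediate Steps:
$A = 2346$
$A - -525 = 2346 - -525 = 2346 + 525 = 2871$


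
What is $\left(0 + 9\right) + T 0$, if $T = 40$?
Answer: $9$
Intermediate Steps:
$\left(0 + 9\right) + T 0 = \left(0 + 9\right) + 40 \cdot 0 = 9 + 0 = 9$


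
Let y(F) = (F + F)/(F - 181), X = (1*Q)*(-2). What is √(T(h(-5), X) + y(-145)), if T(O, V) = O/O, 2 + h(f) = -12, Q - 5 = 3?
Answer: 2*√12551/163 ≈ 1.3746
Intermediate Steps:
Q = 8 (Q = 5 + 3 = 8)
X = -16 (X = (1*8)*(-2) = 8*(-2) = -16)
h(f) = -14 (h(f) = -2 - 12 = -14)
T(O, V) = 1
y(F) = 2*F/(-181 + F) (y(F) = (2*F)/(-181 + F) = 2*F/(-181 + F))
√(T(h(-5), X) + y(-145)) = √(1 + 2*(-145)/(-181 - 145)) = √(1 + 2*(-145)/(-326)) = √(1 + 2*(-145)*(-1/326)) = √(1 + 145/163) = √(308/163) = 2*√12551/163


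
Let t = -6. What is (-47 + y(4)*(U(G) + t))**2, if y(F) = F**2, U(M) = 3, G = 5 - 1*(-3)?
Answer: 9025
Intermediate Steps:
G = 8 (G = 5 + 3 = 8)
(-47 + y(4)*(U(G) + t))**2 = (-47 + 4**2*(3 - 6))**2 = (-47 + 16*(-3))**2 = (-47 - 48)**2 = (-95)**2 = 9025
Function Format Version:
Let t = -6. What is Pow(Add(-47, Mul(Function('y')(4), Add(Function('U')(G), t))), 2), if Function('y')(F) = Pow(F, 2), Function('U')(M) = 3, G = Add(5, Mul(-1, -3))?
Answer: 9025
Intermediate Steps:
G = 8 (G = Add(5, 3) = 8)
Pow(Add(-47, Mul(Function('y')(4), Add(Function('U')(G), t))), 2) = Pow(Add(-47, Mul(Pow(4, 2), Add(3, -6))), 2) = Pow(Add(-47, Mul(16, -3)), 2) = Pow(Add(-47, -48), 2) = Pow(-95, 2) = 9025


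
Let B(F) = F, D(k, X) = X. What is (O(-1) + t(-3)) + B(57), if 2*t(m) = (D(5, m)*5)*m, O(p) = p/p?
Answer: 161/2 ≈ 80.500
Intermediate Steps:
O(p) = 1
t(m) = 5*m**2/2 (t(m) = ((m*5)*m)/2 = ((5*m)*m)/2 = (5*m**2)/2 = 5*m**2/2)
(O(-1) + t(-3)) + B(57) = (1 + (5/2)*(-3)**2) + 57 = (1 + (5/2)*9) + 57 = (1 + 45/2) + 57 = 47/2 + 57 = 161/2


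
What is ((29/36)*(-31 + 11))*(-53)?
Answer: 7685/9 ≈ 853.89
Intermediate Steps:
((29/36)*(-31 + 11))*(-53) = ((29*(1/36))*(-20))*(-53) = ((29/36)*(-20))*(-53) = -145/9*(-53) = 7685/9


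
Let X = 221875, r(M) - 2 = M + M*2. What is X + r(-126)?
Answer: 221499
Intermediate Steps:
r(M) = 2 + 3*M (r(M) = 2 + (M + M*2) = 2 + (M + 2*M) = 2 + 3*M)
X + r(-126) = 221875 + (2 + 3*(-126)) = 221875 + (2 - 378) = 221875 - 376 = 221499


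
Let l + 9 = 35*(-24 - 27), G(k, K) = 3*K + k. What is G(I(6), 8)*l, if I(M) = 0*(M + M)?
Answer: -43056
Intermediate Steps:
I(M) = 0 (I(M) = 0*(2*M) = 0)
G(k, K) = k + 3*K
l = -1794 (l = -9 + 35*(-24 - 27) = -9 + 35*(-51) = -9 - 1785 = -1794)
G(I(6), 8)*l = (0 + 3*8)*(-1794) = (0 + 24)*(-1794) = 24*(-1794) = -43056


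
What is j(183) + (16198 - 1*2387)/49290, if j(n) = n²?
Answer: 1650686621/49290 ≈ 33489.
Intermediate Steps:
j(183) + (16198 - 1*2387)/49290 = 183² + (16198 - 1*2387)/49290 = 33489 + (16198 - 2387)*(1/49290) = 33489 + 13811*(1/49290) = 33489 + 13811/49290 = 1650686621/49290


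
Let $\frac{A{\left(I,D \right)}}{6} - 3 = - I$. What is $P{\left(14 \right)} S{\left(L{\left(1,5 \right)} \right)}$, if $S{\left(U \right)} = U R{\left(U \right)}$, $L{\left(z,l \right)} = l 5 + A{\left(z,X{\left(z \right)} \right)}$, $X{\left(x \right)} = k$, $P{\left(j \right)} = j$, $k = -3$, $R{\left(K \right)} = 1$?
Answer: $518$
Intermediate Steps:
$X{\left(x \right)} = -3$
$A{\left(I,D \right)} = 18 - 6 I$ ($A{\left(I,D \right)} = 18 + 6 \left(- I\right) = 18 - 6 I$)
$L{\left(z,l \right)} = 18 - 6 z + 5 l$ ($L{\left(z,l \right)} = l 5 - \left(-18 + 6 z\right) = 5 l - \left(-18 + 6 z\right) = 18 - 6 z + 5 l$)
$S{\left(U \right)} = U$ ($S{\left(U \right)} = U 1 = U$)
$P{\left(14 \right)} S{\left(L{\left(1,5 \right)} \right)} = 14 \left(18 - 6 + 5 \cdot 5\right) = 14 \left(18 - 6 + 25\right) = 14 \cdot 37 = 518$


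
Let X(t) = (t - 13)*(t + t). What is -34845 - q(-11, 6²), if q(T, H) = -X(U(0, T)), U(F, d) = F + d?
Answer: -34317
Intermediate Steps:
X(t) = 2*t*(-13 + t) (X(t) = (-13 + t)*(2*t) = 2*t*(-13 + t))
q(T, H) = -2*T*(-13 + T) (q(T, H) = -2*(0 + T)*(-13 + (0 + T)) = -2*T*(-13 + T))
-34845 - q(-11, 6²) = -34845 - 2*(-11)*(13 - 1*(-11)) = -34845 - 2*(-11)*(13 + 11) = -34845 - 2*(-11)*24 = -34845 - 1*(-528) = -34845 + 528 = -34317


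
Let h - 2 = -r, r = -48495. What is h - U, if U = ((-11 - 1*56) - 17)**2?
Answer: 41441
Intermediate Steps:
h = 48497 (h = 2 - 1*(-48495) = 2 + 48495 = 48497)
U = 7056 (U = ((-11 - 56) - 17)**2 = (-67 - 17)**2 = (-84)**2 = 7056)
h - U = 48497 - 1*7056 = 48497 - 7056 = 41441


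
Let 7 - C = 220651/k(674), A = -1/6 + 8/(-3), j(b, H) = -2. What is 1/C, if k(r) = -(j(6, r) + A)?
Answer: -29/1323703 ≈ -2.1908e-5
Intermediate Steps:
A = -17/6 (A = -1*⅙ + 8*(-⅓) = -⅙ - 8/3 = -17/6 ≈ -2.8333)
k(r) = 29/6 (k(r) = -(-2 - 17/6) = -1*(-29/6) = 29/6)
C = -1323703/29 (C = 7 - 220651/29/6 = 7 - 220651*6/29 = 7 - 1*1323906/29 = 7 - 1323906/29 = -1323703/29 ≈ -45645.)
1/C = 1/(-1323703/29) = -29/1323703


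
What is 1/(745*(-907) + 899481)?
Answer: 1/223766 ≈ 4.4690e-6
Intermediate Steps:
1/(745*(-907) + 899481) = 1/(-675715 + 899481) = 1/223766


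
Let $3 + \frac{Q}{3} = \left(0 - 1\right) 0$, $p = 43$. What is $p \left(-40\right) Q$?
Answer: $15480$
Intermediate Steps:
$Q = -9$ ($Q = -9 + 3 \left(0 - 1\right) 0 = -9 + 3 \left(\left(-1\right) 0\right) = -9 + 3 \cdot 0 = -9 + 0 = -9$)
$p \left(-40\right) Q = 43 \left(-40\right) \left(-9\right) = \left(-1720\right) \left(-9\right) = 15480$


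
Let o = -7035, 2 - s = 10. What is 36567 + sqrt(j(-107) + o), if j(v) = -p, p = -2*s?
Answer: 36567 + I*sqrt(7051) ≈ 36567.0 + 83.97*I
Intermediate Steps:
s = -8 (s = 2 - 1*10 = 2 - 10 = -8)
p = 16 (p = -2*(-8) = 16)
j(v) = -16 (j(v) = -1*16 = -16)
36567 + sqrt(j(-107) + o) = 36567 + sqrt(-16 - 7035) = 36567 + sqrt(-7051) = 36567 + I*sqrt(7051)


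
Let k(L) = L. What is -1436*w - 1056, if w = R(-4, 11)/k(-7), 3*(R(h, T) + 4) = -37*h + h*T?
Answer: 109936/21 ≈ 5235.0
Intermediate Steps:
R(h, T) = -4 - 37*h/3 + T*h/3 (R(h, T) = -4 + (-37*h + h*T)/3 = -4 + (-37*h + T*h)/3 = -4 + (-37*h/3 + T*h/3) = -4 - 37*h/3 + T*h/3)
w = -92/21 (w = (-4 - 37/3*(-4) + (⅓)*11*(-4))/(-7) = (-4 + 148/3 - 44/3)*(-⅐) = (92/3)*(-⅐) = -92/21 ≈ -4.3810)
-1436*w - 1056 = -1436*(-92/21) - 1056 = 132112/21 - 1056 = 109936/21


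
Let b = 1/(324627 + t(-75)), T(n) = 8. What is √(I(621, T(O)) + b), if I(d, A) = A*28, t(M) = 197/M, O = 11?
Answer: √33195010341551729/12173414 ≈ 14.967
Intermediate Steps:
I(d, A) = 28*A
b = 75/24346828 (b = 1/(324627 + 197/(-75)) = 1/(324627 + 197*(-1/75)) = 1/(324627 - 197/75) = 1/(24346828/75) = 75/24346828 ≈ 3.0805e-6)
√(I(621, T(O)) + b) = √(28*8 + 75/24346828) = √(224 + 75/24346828) = √(5453689547/24346828) = √33195010341551729/12173414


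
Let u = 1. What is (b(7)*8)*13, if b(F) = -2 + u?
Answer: -104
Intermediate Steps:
b(F) = -1 (b(F) = -2 + 1 = -1)
(b(7)*8)*13 = -1*8*13 = -8*13 = -104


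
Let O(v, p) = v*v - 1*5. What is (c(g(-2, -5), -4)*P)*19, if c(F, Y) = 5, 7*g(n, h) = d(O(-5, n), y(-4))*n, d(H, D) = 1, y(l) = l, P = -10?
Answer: -950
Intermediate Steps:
O(v, p) = -5 + v² (O(v, p) = v² - 5 = -5 + v²)
g(n, h) = n/7 (g(n, h) = (1*n)/7 = n/7)
(c(g(-2, -5), -4)*P)*19 = (5*(-10))*19 = -50*19 = -950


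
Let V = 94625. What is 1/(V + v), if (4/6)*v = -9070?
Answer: 1/81020 ≈ 1.2343e-5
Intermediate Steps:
v = -13605 (v = (3/2)*(-9070) = -13605)
1/(V + v) = 1/(94625 - 13605) = 1/81020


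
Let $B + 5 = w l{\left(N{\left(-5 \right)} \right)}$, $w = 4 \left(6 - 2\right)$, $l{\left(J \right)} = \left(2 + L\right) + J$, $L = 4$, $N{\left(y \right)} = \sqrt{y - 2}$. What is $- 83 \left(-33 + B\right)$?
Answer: $-4814 - 1328 i \sqrt{7} \approx -4814.0 - 3513.6 i$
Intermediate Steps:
$N{\left(y \right)} = \sqrt{-2 + y}$
$l{\left(J \right)} = 6 + J$ ($l{\left(J \right)} = \left(2 + 4\right) + J = 6 + J$)
$w = 16$ ($w = 4 \cdot 4 = 16$)
$B = 91 + 16 i \sqrt{7}$ ($B = -5 + 16 \left(6 + \sqrt{-2 - 5}\right) = -5 + 16 \left(6 + \sqrt{-7}\right) = -5 + 16 \left(6 + i \sqrt{7}\right) = -5 + \left(96 + 16 i \sqrt{7}\right) = 91 + 16 i \sqrt{7} \approx 91.0 + 42.332 i$)
$- 83 \left(-33 + B\right) = - 83 \left(-33 + \left(91 + 16 i \sqrt{7}\right)\right) = - 83 \left(58 + 16 i \sqrt{7}\right) = -4814 - 1328 i \sqrt{7}$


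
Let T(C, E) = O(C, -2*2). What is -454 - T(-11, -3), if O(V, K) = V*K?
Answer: -498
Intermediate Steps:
O(V, K) = K*V
T(C, E) = -4*C (T(C, E) = (-2*2)*C = -4*C)
-454 - T(-11, -3) = -454 - (-4)*(-11) = -454 - 1*44 = -454 - 44 = -498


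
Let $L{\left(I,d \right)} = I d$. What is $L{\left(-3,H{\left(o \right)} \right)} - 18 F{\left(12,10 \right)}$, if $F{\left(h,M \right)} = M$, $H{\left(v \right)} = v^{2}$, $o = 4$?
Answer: $-228$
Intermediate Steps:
$L{\left(-3,H{\left(o \right)} \right)} - 18 F{\left(12,10 \right)} = - 3 \cdot 4^{2} - 180 = \left(-3\right) 16 - 180 = -48 - 180 = -228$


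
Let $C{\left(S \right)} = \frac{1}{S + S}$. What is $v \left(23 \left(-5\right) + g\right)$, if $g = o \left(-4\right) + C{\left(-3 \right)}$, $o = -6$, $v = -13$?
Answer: $\frac{7111}{6} \approx 1185.2$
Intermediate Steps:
$C{\left(S \right)} = \frac{1}{2 S}$
$g = \frac{143}{6}$ ($g = \left(-6\right) \left(-4\right) + \frac{1}{2 \left(-3\right)} = 24 + \frac{1}{2} \left(- \frac{1}{3}\right) = 24 - \frac{1}{6} = \frac{143}{6} \approx 23.833$)
$v \left(23 \left(-5\right) + g\right) = - 13 \left(23 \left(-5\right) + \frac{143}{6}\right) = - 13 \left(-115 + \frac{143}{6}\right) = \left(-13\right) \left(- \frac{547}{6}\right) = \frac{7111}{6}$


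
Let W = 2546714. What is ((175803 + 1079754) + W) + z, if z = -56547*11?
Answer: 3180254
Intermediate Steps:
z = -622017
((175803 + 1079754) + W) + z = ((175803 + 1079754) + 2546714) - 622017 = (1255557 + 2546714) - 622017 = 3802271 - 622017 = 3180254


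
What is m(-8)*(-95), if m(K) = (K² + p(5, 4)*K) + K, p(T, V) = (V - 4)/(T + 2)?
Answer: -5320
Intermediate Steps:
p(T, V) = (-4 + V)/(2 + T)
m(K) = K + K² (m(K) = (K² + ((-4 + 4)/(2 + 5))*K) + K = (K² + (0/7)*K) + K = (K² + ((⅐)*0)*K) + K = (K² + 0*K) + K = (K² + 0) + K = K² + K = K + K²)
m(-8)*(-95) = -8*(1 - 8)*(-95) = -8*(-7)*(-95) = 56*(-95) = -5320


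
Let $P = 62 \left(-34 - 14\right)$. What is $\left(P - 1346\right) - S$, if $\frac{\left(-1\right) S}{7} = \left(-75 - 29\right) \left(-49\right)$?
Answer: $31350$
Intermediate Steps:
$S = -35672$ ($S = - 7 \left(-75 - 29\right) \left(-49\right) = - 7 \left(\left(-104\right) \left(-49\right)\right) = \left(-7\right) 5096 = -35672$)
$P = -2976$ ($P = 62 \left(-34 - 14\right) = 62 \left(-48\right) = -2976$)
$\left(P - 1346\right) - S = \left(-2976 - 1346\right) - -35672 = \left(-2976 - 1346\right) + 35672 = -4322 + 35672 = 31350$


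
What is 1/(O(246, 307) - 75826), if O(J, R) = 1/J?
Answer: -246/18653195 ≈ -1.3188e-5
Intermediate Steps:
1/(O(246, 307) - 75826) = 1/(1/246 - 75826) = 1/(-18653195/246) = -246/18653195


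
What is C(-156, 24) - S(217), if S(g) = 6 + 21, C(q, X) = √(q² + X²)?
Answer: -27 + 12*√173 ≈ 130.84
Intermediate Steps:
C(q, X) = √(X² + q²)
S(g) = 27
C(-156, 24) - S(217) = √(24² + (-156)²) - 1*27 = √(576 + 24336) - 27 = √24912 - 27 = 12*√173 - 27 = -27 + 12*√173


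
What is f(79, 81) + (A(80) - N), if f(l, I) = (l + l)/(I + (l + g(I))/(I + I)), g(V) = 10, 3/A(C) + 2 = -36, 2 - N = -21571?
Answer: -10829101299/502018 ≈ -21571.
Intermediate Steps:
N = 21573 (N = 2 - 1*(-21571) = 2 + 21571 = 21573)
A(C) = -3/38 (A(C) = 3/(-2 - 36) = 3/(-38) = 3*(-1/38) = -3/38)
f(l, I) = 2*l/(I + (10 + l)/(2*I)) (f(l, I) = (l + l)/(I + (l + 10)/(I + I)) = (2*l)/(I + (10 + l)/((2*I))) = (2*l)/(I + (10 + l)*(1/(2*I))) = (2*l)/(I + (10 + l)/(2*I)) = 2*l/(I + (10 + l)/(2*I)))
f(79, 81) + (A(80) - N) = 4*81*79/(10 + 79 + 2*81**2) + (-3/38 - 1*21573) = 4*81*79/(10 + 79 + 2*6561) + (-3/38 - 21573) = 4*81*79/(10 + 79 + 13122) - 819777/38 = 4*81*79/13211 - 819777/38 = 4*81*79*(1/13211) - 819777/38 = 25596/13211 - 819777/38 = -10829101299/502018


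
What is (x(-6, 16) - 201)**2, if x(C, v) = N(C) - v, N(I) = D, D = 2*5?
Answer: 42849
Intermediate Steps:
D = 10
N(I) = 10
x(C, v) = 10 - v
(x(-6, 16) - 201)**2 = ((10 - 1*16) - 201)**2 = ((10 - 16) - 201)**2 = (-6 - 201)**2 = (-207)**2 = 42849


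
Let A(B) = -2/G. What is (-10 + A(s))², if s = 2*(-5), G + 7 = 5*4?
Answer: 17424/169 ≈ 103.10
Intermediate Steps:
G = 13 (G = -7 + 5*4 = -7 + 20 = 13)
s = -10
A(B) = -2/13
(-10 + A(s))² = (-10 - 2/13)² = (-132/13)² = 17424/169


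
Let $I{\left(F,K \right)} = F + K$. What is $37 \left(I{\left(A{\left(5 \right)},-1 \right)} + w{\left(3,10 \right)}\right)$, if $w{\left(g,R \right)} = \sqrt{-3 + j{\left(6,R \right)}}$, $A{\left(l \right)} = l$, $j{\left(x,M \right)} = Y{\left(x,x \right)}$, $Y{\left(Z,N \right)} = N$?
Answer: $148 + 37 \sqrt{3} \approx 212.09$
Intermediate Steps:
$j{\left(x,M \right)} = x$
$w{\left(g,R \right)} = \sqrt{3}$ ($w{\left(g,R \right)} = \sqrt{-3 + 6} = \sqrt{3}$)
$37 \left(I{\left(A{\left(5 \right)},-1 \right)} + w{\left(3,10 \right)}\right) = 37 \left(\left(5 - 1\right) + \sqrt{3}\right) = 37 \left(4 + \sqrt{3}\right) = 148 + 37 \sqrt{3}$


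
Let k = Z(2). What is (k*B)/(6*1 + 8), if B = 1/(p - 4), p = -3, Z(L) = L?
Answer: -1/49 ≈ -0.020408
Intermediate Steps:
k = 2
B = -⅐ (B = 1/(-3 - 4) = 1/(-7) = -⅐ ≈ -0.14286)
(k*B)/(6*1 + 8) = (2*(-⅐))/(6*1 + 8) = -2/(7*(6 + 8)) = -2/7/14 = -2/7*1/14 = -1/49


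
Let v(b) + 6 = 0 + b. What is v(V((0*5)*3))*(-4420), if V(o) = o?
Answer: 26520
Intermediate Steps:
v(b) = -6 + b (v(b) = -6 + (0 + b) = -6 + b)
v(V((0*5)*3))*(-4420) = (-6 + (0*5)*3)*(-4420) = (-6 + 0*3)*(-4420) = (-6 + 0)*(-4420) = -6*(-4420) = 26520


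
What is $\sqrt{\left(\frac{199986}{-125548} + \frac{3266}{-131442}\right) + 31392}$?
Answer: $\frac{\sqrt{534274610393386663814742}}{4125570054} \approx 177.17$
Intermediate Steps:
$\sqrt{\left(\frac{199986}{-125548} + \frac{3266}{-131442}\right) + 31392} = \sqrt{\left(199986 \left(- \frac{1}{125548}\right) + 3266 \left(- \frac{1}{131442}\right)\right) + 31392} = \sqrt{\left(- \frac{99993}{62774} - \frac{1633}{65721}\right) + 31392} = \sqrt{- \frac{6674149895}{4125570054} + 31392} = \sqrt{\frac{129503220985273}{4125570054}} = \frac{\sqrt{534274610393386663814742}}{4125570054}$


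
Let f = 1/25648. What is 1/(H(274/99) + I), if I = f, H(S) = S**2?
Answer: 251376048/1925559049 ≈ 0.13055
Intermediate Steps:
f = 1/25648 ≈ 3.8989e-5
I = 1/25648 ≈ 3.8989e-5
1/(H(274/99) + I) = 1/((274/99)**2 + 1/25648) = 1/(75076/9801 + 1/25648) = 1/(1925559049/251376048) = 251376048/1925559049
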